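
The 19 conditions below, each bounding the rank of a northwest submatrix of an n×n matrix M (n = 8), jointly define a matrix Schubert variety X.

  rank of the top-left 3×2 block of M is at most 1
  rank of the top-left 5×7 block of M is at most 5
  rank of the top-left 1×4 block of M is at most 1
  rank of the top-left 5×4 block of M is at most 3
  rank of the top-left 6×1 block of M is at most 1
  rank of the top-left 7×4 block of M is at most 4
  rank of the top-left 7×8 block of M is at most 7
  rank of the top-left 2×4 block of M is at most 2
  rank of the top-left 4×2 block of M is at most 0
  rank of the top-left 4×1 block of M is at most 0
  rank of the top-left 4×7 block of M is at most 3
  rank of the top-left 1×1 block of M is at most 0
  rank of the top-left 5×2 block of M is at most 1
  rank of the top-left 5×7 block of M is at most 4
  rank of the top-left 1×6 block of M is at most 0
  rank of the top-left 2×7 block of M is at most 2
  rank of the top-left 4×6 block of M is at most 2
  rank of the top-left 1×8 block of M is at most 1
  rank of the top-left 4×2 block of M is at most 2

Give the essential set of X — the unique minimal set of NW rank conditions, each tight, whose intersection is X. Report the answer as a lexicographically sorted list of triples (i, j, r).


The tightest implied rank at each (i,j), from the 19 conditions:

  row 1: 0 | 0 | 0 | 0 | 0 | 0 | 1 | 1
  row 2: 0 | 0 | 1 | 1 | 1 | 1 | 2 | 2
  row 3: 0 | 0 | 1 | 2 | 2 | 2 | 3 | 3
  row 4: 0 | 0 | 1 | 2 | 2 | 2 | 3 | 4
  row 5: 1 | 1 | 2 | 3 | 3 | 3 | 4 | 5
  row 6: 1 | 2 | 3 | 4 | 4 | 4 | 5 | 6
  row 7: 1 | 2 | 3 | 4 | 5 | 5 | 6 | 7
  row 8: 1 | 2 | 3 | 4 | 5 | 6 | 7 | 8

so w = (7, 3, 4, 8, 1, 2, 5, 6).

Rothe diagram D(w) (14 cells), 3 SE-corners (essential conditions):

[(1, 6, 0), (4, 2, 0), (4, 6, 2)]


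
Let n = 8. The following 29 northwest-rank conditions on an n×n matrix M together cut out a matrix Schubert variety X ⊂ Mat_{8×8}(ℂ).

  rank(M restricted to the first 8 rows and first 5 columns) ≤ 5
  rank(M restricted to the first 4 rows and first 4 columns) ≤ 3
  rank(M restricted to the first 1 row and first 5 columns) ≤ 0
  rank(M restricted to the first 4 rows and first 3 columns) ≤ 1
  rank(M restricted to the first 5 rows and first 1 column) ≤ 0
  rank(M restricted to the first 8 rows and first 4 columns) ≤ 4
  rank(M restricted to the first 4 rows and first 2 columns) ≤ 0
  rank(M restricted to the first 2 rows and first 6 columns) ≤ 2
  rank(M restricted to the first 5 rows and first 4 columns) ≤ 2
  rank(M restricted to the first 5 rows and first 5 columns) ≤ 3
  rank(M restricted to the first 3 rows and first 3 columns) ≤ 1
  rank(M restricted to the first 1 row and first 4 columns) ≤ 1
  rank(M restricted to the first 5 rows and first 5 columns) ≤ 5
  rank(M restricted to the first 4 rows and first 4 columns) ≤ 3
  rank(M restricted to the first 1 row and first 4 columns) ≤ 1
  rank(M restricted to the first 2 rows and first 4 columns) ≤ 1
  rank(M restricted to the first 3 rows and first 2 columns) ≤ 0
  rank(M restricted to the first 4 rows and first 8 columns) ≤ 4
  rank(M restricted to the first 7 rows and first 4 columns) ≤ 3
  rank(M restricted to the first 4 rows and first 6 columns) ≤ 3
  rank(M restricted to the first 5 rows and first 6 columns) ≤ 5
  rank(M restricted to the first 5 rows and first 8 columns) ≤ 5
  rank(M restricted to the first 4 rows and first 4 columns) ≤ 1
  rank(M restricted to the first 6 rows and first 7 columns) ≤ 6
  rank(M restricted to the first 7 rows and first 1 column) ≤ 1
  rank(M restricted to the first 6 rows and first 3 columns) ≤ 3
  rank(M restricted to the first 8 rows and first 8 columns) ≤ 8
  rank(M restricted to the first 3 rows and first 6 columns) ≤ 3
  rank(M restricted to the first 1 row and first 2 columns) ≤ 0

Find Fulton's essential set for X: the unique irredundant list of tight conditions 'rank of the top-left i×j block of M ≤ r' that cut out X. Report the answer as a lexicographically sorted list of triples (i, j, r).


Reconstructing r_w from the 29 given conditions:

  R[1]: 0  0  0  0  0  1  1  1
  R[2]: 0  0  1  1  1  2  2  2
  R[3]: 0  0  1  1  2  3  3  3
  R[4]: 0  0  1  1  2  3  4  4
  R[5]: 0  1  2  2  3  4  5  5
  R[6]: 1  2  3  3  4  5  6  6
  R[7]: 1  2  3  3  4  5  6  7
  R[8]: 1  2  3  4  5  6  7  8

so w = (6, 3, 5, 7, 2, 1, 8, 4).

|D(w)|=15, |Ess(w)|=5:

[(1, 5, 0), (4, 2, 0), (4, 4, 1), (5, 1, 0), (7, 4, 3)]


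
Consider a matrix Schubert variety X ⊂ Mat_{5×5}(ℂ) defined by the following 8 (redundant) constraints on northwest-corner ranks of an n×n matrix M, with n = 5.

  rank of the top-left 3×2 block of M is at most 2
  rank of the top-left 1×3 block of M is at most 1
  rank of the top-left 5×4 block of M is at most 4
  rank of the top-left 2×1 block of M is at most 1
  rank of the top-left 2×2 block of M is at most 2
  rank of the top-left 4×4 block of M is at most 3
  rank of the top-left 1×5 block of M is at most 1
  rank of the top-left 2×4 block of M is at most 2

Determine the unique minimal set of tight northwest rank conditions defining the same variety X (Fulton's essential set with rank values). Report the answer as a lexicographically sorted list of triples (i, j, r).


Reconstructing r_w from the 8 given conditions:

  i=1: 1 1 1 1 1
  i=2: 1 2 2 2 2
  i=3: 1 2 3 3 3
  i=4: 1 2 3 3 4
  i=5: 1 2 3 4 5

second differences of R give the permutation w = (1, 2, 3, 5, 4).

Fulton essential set (the sole Rothe cell):

[(4, 4, 3)]


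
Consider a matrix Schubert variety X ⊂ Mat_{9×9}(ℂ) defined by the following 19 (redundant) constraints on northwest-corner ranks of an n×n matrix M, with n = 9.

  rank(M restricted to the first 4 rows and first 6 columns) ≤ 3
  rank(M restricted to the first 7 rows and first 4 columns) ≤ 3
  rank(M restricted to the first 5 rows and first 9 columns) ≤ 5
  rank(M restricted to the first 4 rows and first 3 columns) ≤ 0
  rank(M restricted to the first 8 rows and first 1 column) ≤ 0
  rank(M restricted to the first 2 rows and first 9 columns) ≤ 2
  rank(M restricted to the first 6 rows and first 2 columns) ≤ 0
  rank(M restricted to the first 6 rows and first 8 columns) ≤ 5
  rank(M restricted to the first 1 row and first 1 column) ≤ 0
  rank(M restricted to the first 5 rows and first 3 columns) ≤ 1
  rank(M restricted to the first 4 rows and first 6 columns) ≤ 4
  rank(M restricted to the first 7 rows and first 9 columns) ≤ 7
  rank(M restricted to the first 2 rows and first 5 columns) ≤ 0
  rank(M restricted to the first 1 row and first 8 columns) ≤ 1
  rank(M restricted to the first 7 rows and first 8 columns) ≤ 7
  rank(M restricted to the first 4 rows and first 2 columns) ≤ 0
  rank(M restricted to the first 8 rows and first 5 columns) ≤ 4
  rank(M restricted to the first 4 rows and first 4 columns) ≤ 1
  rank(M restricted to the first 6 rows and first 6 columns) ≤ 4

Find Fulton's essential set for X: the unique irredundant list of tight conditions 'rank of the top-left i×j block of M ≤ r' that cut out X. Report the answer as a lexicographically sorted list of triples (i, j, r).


Rank table r_w(9×9) implied by the 19 constraints:

  i=1: 0 0 0 0 0 1 1 1 1
  i=2: 0 0 0 0 0 1 2 2 2
  i=3: 0 0 0 1 1 2 3 3 3
  i=4: 0 0 0 1 2 3 4 4 4
  i=5: 0 0 1 2 3 4 5 5 5
  i=6: 0 0 1 2 3 4 5 5 6
  i=7: 0 1 2 3 4 5 6 6 7
  i=8: 0 1 2 3 4 5 6 7 8
  i=9: 1 2 3 4 5 6 7 8 9

so w = (6, 7, 4, 5, 3, 9, 2, 8, 1).

|D(w)|=23, |Ess(w)|=5:

[(2, 5, 0), (4, 3, 0), (6, 2, 0), (6, 8, 5), (8, 1, 0)]


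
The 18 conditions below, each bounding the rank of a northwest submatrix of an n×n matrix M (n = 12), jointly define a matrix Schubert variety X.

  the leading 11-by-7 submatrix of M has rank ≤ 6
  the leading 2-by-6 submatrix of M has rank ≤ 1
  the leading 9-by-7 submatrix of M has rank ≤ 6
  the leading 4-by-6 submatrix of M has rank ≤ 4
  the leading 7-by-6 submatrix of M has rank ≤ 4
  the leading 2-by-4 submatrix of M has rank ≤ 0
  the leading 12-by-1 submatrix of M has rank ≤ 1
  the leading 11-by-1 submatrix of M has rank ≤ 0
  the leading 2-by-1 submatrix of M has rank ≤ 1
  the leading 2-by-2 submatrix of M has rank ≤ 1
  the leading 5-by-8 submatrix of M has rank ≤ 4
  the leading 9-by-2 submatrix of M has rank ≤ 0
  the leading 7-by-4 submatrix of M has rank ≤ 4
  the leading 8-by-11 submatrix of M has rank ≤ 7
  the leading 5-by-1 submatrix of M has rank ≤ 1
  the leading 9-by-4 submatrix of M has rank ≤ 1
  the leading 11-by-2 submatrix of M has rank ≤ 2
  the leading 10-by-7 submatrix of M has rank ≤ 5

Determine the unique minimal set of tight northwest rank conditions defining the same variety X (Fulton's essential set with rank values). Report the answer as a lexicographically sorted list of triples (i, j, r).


Propagating the 18 rank bounds to every northwest block:

  row 1: 0 | 0 | 0 | 0 | 1 | 1 | 1 | 1 | 1 | 1 | 1 | 1
  row 2: 0 | 0 | 0 | 0 | 1 | 1 | 2 | 2 | 2 | 2 | 2 | 2
  row 3: 0 | 0 | 1 | 1 | 2 | 2 | 3 | 3 | 3 | 3 | 3 | 3
  row 4: 0 | 0 | 1 | 1 | 2 | 3 | 4 | 4 | 4 | 4 | 4 | 4
  row 5: 0 | 0 | 1 | 1 | 2 | 3 | 4 | 4 | 5 | 5 | 5 | 5
  row 6: 0 | 0 | 1 | 1 | 2 | 3 | 4 | 5 | 6 | 6 | 6 | 6
  row 7: 0 | 0 | 1 | 1 | 2 | 3 | 4 | 5 | 6 | 7 | 7 | 7
  row 8: 0 | 0 | 1 | 1 | 2 | 3 | 4 | 5 | 6 | 7 | 7 | 8
  row 9: 0 | 0 | 1 | 1 | 2 | 3 | 4 | 5 | 6 | 7 | 8 | 9
  row 10: 0 | 1 | 2 | 2 | 3 | 4 | 5 | 6 | 7 | 8 | 9 | 10
  row 11: 0 | 1 | 2 | 3 | 4 | 5 | 6 | 7 | 8 | 9 | 10 | 11
  row 12: 1 | 2 | 3 | 4 | 5 | 6 | 7 | 8 | 9 | 10 | 11 | 12

second differences of R give the permutation w = (5, 7, 3, 6, 9, 8, 10, 12, 11, 2, 4, 1).

D(w) has 33 cells with 7 SE-corners; essential set:

[(2, 4, 0), (2, 6, 1), (5, 8, 4), (8, 11, 7), (9, 2, 0), (9, 4, 1), (11, 1, 0)]


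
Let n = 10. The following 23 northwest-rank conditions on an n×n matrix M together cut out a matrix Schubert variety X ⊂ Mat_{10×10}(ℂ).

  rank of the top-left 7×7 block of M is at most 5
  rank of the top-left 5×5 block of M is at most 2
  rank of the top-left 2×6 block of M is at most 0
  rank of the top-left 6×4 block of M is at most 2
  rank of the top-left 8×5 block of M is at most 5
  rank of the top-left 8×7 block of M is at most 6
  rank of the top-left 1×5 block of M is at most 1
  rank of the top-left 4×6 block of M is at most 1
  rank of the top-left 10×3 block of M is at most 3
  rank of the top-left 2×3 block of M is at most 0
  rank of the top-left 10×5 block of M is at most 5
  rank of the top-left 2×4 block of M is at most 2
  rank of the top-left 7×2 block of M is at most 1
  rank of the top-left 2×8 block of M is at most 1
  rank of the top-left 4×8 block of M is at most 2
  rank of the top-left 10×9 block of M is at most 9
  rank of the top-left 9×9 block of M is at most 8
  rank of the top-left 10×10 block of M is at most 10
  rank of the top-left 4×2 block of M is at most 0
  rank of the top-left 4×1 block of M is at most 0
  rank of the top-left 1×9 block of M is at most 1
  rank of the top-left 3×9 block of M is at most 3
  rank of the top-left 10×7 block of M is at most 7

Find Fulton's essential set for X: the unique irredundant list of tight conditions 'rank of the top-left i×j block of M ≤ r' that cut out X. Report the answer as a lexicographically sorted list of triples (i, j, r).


Computing R[i][j] = min implied NW-rank bound (n=10, 23 conditions):

  0  0  0  0  0  0  1  1  1  1
  0  0  0  0  0  0  1  1  2  2
  0  0  1  1  1  1  2  2  3  3
  0  0  1  1  1  1  2  2  3  4
  1  1  2  2  2  2  3  3  4  5
  1  1  2  2  3  3  4  4  5  6
  1  1  2  3  4  4  5  5  6  7
  1  2  3  4  5  5  6  6  7  8
  1  2  3  4  5  6  7  7  8  9
  1  2  3  4  5  6  7  8  9  10

hence w(1..10) = (7, 9, 3, 10, 1, 5, 4, 2, 6, 8).

|D(w)|=24, |Ess(w)|=7:

[(2, 6, 0), (2, 8, 1), (4, 2, 0), (4, 6, 1), (4, 8, 2), (6, 4, 2), (7, 2, 1)]


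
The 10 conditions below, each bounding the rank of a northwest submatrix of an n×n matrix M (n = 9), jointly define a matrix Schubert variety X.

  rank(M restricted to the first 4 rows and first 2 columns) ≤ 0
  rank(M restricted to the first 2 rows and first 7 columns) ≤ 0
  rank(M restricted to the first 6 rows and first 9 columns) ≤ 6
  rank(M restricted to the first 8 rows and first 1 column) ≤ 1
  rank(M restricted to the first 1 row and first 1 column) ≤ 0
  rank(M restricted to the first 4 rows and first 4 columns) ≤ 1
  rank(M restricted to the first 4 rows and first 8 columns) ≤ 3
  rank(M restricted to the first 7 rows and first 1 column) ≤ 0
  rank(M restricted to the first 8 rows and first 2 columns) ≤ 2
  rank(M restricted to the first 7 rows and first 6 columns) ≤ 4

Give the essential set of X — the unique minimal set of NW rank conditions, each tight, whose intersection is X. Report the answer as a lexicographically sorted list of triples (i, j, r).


Propagating the 10 rank bounds to every northwest block:

  R[1]: 0  0  0  0  0  0  0  1  1
  R[2]: 0  0  0  0  0  0  0  1  2
  R[3]: 0  0  1  1  1  1  1  2  3
  R[4]: 0  0  1  1  2  2  2  3  4
  R[5]: 0  1  2  2  3  3  3  4  5
  R[6]: 0  1  2  3  4  4  4  5  6
  R[7]: 0  1  2  3  4  4  5  6  7
  R[8]: 1  2  3  4  5  5  6  7  8
  R[9]: 1  2  3  4  5  6  7  8  9

hence w(1..9) = (8, 9, 3, 5, 2, 4, 7, 1, 6).

Rothe diagram D(w) (23 cells), 5 SE-corners (essential conditions):

[(2, 7, 0), (4, 2, 0), (4, 4, 1), (7, 1, 0), (7, 6, 4)]


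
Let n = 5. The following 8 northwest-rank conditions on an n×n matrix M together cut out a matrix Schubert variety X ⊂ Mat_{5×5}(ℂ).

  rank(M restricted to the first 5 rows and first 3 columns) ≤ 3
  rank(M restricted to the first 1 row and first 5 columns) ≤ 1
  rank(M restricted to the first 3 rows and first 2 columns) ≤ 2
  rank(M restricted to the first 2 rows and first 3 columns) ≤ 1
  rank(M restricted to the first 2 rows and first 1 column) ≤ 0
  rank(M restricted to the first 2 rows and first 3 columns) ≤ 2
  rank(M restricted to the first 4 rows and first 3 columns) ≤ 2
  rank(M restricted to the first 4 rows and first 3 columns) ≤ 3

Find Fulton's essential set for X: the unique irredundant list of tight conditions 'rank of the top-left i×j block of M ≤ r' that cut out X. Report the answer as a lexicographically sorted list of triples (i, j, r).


Computing R[i][j] = min implied NW-rank bound (n=5, 8 conditions):

  i=1: 0  1  1  1  1
  i=2: 0  1  1  2  2
  i=3: 1  2  2  3  3
  i=4: 1  2  2  3  4
  i=5: 1  2  3  4  5

giving w = (2, 4, 1, 5, 3) via Δ²R.

|D(w)|=4, |Ess(w)|=3:

[(2, 1, 0), (2, 3, 1), (4, 3, 2)]


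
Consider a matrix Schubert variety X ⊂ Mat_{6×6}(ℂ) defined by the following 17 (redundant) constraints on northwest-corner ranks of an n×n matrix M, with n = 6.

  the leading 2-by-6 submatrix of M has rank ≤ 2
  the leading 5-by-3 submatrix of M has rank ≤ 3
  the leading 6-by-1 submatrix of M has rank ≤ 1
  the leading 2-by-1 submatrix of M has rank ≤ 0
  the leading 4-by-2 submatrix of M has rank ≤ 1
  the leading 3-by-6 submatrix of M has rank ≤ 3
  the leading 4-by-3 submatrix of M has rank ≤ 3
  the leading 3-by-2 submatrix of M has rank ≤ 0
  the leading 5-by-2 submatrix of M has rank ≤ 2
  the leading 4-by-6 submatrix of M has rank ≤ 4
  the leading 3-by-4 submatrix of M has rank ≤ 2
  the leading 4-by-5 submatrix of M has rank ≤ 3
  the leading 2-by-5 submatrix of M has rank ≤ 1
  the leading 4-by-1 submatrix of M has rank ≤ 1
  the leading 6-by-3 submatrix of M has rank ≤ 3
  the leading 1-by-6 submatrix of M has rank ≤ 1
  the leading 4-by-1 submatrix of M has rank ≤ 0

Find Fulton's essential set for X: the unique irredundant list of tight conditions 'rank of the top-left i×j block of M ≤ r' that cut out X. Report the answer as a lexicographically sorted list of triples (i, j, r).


Reconstructing r_w from the 17 given conditions:

  row 1: 0 | 0 | 1 | 1 | 1 | 1
  row 2: 0 | 0 | 1 | 1 | 1 | 2
  row 3: 0 | 0 | 1 | 2 | 2 | 3
  row 4: 0 | 1 | 2 | 3 | 3 | 4
  row 5: 1 | 2 | 3 | 4 | 4 | 5
  row 6: 1 | 2 | 3 | 4 | 5 | 6

hence w(1..6) = (3, 6, 4, 2, 1, 5).

3 SE-corners of the 9-cell Rothe diagram give Ess(w):

[(2, 5, 1), (3, 2, 0), (4, 1, 0)]


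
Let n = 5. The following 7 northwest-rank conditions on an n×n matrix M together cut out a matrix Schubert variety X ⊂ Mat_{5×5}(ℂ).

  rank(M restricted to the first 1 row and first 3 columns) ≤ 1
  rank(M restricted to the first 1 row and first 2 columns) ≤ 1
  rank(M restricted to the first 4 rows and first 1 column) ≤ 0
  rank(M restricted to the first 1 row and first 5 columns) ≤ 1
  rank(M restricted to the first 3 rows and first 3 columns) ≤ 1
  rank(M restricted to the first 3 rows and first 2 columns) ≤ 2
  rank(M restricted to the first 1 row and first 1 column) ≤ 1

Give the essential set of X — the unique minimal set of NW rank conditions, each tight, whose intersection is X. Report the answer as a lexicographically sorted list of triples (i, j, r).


The tightest implied rank at each (i,j), from the 7 conditions:

  i=1: 0, 1, 1, 1, 1
  i=2: 0, 1, 1, 2, 2
  i=3: 0, 1, 1, 2, 3
  i=4: 0, 1, 2, 3, 4
  i=5: 1, 2, 3, 4, 5

reading off 1-entries of Δ²R: w = (2, 4, 5, 3, 1).

Fulton essential set (2 of the 6 Rothe cells):

[(3, 3, 1), (4, 1, 0)]


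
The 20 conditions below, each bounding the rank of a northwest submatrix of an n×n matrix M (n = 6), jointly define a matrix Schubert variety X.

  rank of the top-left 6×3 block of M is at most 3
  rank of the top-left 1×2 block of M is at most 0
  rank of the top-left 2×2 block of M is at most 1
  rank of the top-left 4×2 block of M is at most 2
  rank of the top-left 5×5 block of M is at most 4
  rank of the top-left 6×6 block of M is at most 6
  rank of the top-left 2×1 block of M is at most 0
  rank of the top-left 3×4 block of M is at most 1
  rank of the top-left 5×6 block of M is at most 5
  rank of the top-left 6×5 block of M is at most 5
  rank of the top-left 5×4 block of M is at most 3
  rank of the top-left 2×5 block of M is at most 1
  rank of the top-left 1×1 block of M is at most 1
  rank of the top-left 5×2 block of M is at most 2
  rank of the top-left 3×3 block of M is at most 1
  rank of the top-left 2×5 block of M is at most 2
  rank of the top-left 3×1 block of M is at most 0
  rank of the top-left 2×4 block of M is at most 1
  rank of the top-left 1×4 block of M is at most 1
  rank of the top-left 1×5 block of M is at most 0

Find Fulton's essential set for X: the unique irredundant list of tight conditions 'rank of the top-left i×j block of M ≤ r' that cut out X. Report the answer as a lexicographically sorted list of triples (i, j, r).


Propagating the 20 rank bounds to every northwest block:

  R[1]: 0 | 0 | 0 | 0 | 0 | 1
  R[2]: 0 | 1 | 1 | 1 | 1 | 2
  R[3]: 0 | 1 | 1 | 1 | 2 | 3
  R[4]: 1 | 2 | 2 | 2 | 3 | 4
  R[5]: 1 | 2 | 3 | 3 | 4 | 5
  R[6]: 1 | 2 | 3 | 4 | 5 | 6

hence w(1..6) = (6, 2, 5, 1, 3, 4).

|D(w)|=9, |Ess(w)|=3:

[(1, 5, 0), (3, 1, 0), (3, 4, 1)]


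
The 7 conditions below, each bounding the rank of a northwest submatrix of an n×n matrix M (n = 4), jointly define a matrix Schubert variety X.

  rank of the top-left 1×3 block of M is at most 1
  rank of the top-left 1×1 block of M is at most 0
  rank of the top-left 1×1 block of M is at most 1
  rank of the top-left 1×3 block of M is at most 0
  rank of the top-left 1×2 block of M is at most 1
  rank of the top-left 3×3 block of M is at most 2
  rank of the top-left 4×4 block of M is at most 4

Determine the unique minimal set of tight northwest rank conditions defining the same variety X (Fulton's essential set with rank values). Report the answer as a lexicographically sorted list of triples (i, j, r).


Reconstructing r_w from the 7 given conditions:

  0  0  0  1
  1  1  1  2
  1  2  2  3
  1  2  3  4

second differences of R give the permutation w = (4, 1, 2, 3).

1 SE-corner of the 3-cell Rothe diagram gives Ess(w):

[(1, 3, 0)]


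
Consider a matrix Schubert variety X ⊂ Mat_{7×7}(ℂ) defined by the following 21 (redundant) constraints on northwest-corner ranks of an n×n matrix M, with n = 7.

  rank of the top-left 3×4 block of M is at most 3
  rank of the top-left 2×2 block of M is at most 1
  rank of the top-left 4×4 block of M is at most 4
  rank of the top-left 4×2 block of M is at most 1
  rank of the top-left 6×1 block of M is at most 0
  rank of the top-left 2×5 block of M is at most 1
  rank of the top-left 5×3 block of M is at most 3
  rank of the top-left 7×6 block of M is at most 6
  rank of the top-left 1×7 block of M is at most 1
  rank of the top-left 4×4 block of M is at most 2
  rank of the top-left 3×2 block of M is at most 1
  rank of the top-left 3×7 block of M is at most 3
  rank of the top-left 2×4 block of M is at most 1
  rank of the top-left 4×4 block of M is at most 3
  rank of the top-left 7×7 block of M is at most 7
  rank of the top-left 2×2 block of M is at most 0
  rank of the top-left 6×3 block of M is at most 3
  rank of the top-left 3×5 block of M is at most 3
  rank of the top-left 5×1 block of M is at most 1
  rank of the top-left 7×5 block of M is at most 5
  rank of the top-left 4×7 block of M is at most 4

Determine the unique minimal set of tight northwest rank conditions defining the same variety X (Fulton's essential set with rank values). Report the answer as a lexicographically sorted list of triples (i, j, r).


Recovering R(i,j) via the rank-extension bound from the 21 conditions:

  i=1: 0 | 0 | 1 | 1 | 1 | 1 | 1
  i=2: 0 | 0 | 1 | 1 | 1 | 2 | 2
  i=3: 0 | 1 | 2 | 2 | 2 | 3 | 3
  i=4: 0 | 1 | 2 | 2 | 3 | 4 | 4
  i=5: 0 | 1 | 2 | 3 | 4 | 5 | 5
  i=6: 0 | 1 | 2 | 3 | 4 | 5 | 6
  i=7: 1 | 2 | 3 | 4 | 5 | 6 | 7

reading off 1-entries of Δ²R: w = (3, 6, 2, 5, 4, 7, 1).

Fulton essential set (4 of the 11 Rothe cells):

[(2, 2, 0), (2, 5, 1), (4, 4, 2), (6, 1, 0)]


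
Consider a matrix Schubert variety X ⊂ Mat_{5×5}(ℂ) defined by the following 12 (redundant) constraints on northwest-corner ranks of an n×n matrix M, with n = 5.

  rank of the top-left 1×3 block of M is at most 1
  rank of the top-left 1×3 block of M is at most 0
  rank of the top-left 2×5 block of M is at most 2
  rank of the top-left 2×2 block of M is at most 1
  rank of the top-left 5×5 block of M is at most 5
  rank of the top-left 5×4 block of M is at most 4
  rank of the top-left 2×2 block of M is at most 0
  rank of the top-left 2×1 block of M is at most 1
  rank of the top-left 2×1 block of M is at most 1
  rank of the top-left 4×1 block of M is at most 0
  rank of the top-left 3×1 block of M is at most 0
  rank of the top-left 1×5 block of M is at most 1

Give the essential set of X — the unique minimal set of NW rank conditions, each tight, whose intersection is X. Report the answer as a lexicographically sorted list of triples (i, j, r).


Rank table r_w(5×5) implied by the 12 constraints:

  0, 0, 0, 1, 1
  0, 0, 1, 2, 2
  0, 1, 2, 3, 3
  0, 1, 2, 3, 4
  1, 2, 3, 4, 5

giving w = (4, 3, 2, 5, 1) via Δ²R.

ℓ(w)=7; the 3 essential cells (i,j,r):

[(1, 3, 0), (2, 2, 0), (4, 1, 0)]


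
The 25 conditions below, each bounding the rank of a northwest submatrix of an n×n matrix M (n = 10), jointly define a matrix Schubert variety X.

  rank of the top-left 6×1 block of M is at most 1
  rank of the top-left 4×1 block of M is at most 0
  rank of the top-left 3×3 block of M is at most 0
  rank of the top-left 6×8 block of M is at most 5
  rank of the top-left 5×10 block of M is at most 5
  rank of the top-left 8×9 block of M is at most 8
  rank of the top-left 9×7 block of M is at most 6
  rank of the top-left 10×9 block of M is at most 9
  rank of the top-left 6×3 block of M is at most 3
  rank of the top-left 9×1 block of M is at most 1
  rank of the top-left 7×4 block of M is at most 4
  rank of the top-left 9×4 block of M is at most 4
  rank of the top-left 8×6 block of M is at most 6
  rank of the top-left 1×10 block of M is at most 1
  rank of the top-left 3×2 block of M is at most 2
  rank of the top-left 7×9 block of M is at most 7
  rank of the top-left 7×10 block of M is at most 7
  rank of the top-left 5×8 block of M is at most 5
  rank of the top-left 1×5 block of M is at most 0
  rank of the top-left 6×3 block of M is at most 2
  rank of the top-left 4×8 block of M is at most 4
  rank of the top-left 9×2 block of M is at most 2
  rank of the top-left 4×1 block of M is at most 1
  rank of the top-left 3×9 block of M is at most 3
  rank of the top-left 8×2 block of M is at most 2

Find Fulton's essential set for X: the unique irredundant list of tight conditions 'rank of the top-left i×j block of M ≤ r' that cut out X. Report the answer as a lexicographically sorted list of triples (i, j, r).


Propagating the 25 rank bounds to every northwest block:

  0  0  0  0  0  1  1  1  1  1
  0  0  0  1  1  2  2  2  2  2
  0  0  0  1  2  3  3  3  3  3
  0  1  1  2  3  4  4  4  4  4
  1  2  2  3  4  5  5  5  5  5
  1  2  2  3  4  5  5  5  6  6
  1  2  3  4  5  6  6  6  7  7
  1  2  3  4  5  6  6  7  8  8
  1  2  3  4  5  6  6  7  8  9
  1  2  3  4  5  6  7  8  9  10

giving w = (6, 4, 5, 2, 1, 9, 3, 8, 10, 7) via Δ²R.

D(w) has 17 cells with 6 SE-corners; essential set:

[(1, 5, 0), (3, 3, 0), (4, 1, 0), (6, 3, 2), (6, 8, 5), (9, 7, 6)]


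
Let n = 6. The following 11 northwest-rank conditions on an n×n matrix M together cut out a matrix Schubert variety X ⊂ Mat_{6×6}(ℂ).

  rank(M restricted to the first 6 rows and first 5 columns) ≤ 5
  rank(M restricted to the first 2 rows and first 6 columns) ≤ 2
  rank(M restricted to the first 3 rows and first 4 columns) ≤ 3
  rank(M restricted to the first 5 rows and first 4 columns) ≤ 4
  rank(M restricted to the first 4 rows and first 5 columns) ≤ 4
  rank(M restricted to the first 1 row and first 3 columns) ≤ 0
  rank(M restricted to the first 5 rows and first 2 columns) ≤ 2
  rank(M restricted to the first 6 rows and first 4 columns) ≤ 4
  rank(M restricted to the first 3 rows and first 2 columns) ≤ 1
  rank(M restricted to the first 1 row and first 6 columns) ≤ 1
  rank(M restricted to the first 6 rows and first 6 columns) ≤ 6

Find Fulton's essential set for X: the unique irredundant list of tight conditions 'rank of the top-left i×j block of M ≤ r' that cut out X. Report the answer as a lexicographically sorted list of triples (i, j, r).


The tightest implied rank at each (i,j), from the 11 conditions:

  row 1: 0  0  0  1  1  1
  row 2: 1  1  1  2  2  2
  row 3: 1  1  2  3  3  3
  row 4: 1  2  3  4  4  4
  row 5: 1  2  3  4  5  5
  row 6: 1  2  3  4  5  6

giving w = (4, 1, 3, 2, 5, 6) via Δ²R.

Rothe diagram D(w) (4 cells), 2 SE-corners (essential conditions):

[(1, 3, 0), (3, 2, 1)]


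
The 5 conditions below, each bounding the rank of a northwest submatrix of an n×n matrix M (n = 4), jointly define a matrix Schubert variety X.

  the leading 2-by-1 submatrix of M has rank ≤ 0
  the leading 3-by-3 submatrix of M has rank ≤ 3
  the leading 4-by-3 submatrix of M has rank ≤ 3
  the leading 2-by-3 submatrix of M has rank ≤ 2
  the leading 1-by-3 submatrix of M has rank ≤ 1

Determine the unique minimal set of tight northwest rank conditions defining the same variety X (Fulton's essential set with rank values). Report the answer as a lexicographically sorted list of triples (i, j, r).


Propagating the 5 rank bounds to every northwest block:

  R[1]: 0 1 1 1
  R[2]: 0 1 2 2
  R[3]: 1 2 3 3
  R[4]: 1 2 3 4

hence w(1..4) = (2, 3, 1, 4).

Rothe diagram D(w) (2 cells), 1 SE-corner (essential condition):

[(2, 1, 0)]


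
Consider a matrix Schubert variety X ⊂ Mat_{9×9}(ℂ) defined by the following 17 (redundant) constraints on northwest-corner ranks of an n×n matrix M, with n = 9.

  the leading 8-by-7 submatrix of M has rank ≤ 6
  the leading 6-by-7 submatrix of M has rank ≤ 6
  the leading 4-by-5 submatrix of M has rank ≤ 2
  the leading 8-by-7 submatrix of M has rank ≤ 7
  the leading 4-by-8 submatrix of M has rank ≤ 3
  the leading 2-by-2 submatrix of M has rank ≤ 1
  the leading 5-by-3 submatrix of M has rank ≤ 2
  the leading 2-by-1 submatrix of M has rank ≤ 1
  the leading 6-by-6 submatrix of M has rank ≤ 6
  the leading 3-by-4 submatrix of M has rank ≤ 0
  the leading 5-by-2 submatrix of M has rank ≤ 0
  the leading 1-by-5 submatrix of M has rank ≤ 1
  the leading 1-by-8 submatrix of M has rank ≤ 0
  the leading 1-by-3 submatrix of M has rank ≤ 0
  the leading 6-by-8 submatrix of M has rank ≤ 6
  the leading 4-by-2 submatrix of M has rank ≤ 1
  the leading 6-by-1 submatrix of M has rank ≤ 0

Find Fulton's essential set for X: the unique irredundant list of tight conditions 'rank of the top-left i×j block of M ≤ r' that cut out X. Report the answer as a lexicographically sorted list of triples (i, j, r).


The tightest implied rank at each (i,j), from the 17 conditions:

  i=1: 0  0  0  0  0  0  0  0  1
  i=2: 0  0  0  0  1  1  1  1  2
  i=3: 0  0  0  0  1  2  2  2  3
  i=4: 0  0  1  1  2  3  3  3  4
  i=5: 0  0  1  2  3  4  4  4  5
  i=6: 0  1  2  3  4  5  5  5  6
  i=7: 1  2  3  4  5  6  6  6  7
  i=8: 1  2  3  4  5  6  6  7  8
  i=9: 1  2  3  4  5  6  7  8  9

the unique w with this rank table is (9, 5, 6, 3, 4, 2, 1, 8, 7).

D(w) has 22 cells with 5 SE-corners; essential set:

[(1, 8, 0), (3, 4, 0), (5, 2, 0), (6, 1, 0), (8, 7, 6)]


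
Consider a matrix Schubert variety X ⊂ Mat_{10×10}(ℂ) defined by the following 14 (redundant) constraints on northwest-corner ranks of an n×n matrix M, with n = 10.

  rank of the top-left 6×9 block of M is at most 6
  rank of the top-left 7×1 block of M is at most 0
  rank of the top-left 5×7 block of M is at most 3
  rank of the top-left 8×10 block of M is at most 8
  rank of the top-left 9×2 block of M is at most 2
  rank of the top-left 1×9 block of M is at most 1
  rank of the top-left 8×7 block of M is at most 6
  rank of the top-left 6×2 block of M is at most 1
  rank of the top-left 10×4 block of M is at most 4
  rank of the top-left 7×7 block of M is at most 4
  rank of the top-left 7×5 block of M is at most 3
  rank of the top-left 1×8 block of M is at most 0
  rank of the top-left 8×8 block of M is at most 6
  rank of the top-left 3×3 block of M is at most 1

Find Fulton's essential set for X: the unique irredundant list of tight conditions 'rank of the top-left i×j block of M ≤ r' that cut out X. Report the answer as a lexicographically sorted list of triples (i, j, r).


Reconstructing r_w from the 14 given conditions:

  row 1: 0 | 0 | 0 | 0 | 0 | 0 | 0 | 0 | 1 | 1
  row 2: 0 | 1 | 1 | 1 | 1 | 1 | 1 | 1 | 2 | 2
  row 3: 0 | 1 | 1 | 2 | 2 | 2 | 2 | 2 | 3 | 3
  row 4: 0 | 1 | 2 | 3 | 3 | 3 | 3 | 3 | 4 | 4
  row 5: 0 | 1 | 2 | 3 | 3 | 3 | 3 | 4 | 5 | 5
  row 6: 0 | 1 | 2 | 3 | 3 | 4 | 4 | 5 | 6 | 6
  row 7: 0 | 1 | 2 | 3 | 3 | 4 | 4 | 5 | 6 | 7
  row 8: 1 | 2 | 3 | 4 | 4 | 5 | 5 | 6 | 7 | 8
  row 9: 1 | 2 | 3 | 4 | 5 | 6 | 6 | 7 | 8 | 9
  row 10: 1 | 2 | 3 | 4 | 5 | 6 | 7 | 8 | 9 | 10

the unique w with this rank table is (9, 2, 4, 3, 8, 6, 10, 1, 5, 7).

ℓ(w)=21; the 6 essential cells (i,j,r):

[(1, 8, 0), (3, 3, 1), (5, 7, 3), (7, 1, 0), (7, 5, 3), (7, 7, 4)]


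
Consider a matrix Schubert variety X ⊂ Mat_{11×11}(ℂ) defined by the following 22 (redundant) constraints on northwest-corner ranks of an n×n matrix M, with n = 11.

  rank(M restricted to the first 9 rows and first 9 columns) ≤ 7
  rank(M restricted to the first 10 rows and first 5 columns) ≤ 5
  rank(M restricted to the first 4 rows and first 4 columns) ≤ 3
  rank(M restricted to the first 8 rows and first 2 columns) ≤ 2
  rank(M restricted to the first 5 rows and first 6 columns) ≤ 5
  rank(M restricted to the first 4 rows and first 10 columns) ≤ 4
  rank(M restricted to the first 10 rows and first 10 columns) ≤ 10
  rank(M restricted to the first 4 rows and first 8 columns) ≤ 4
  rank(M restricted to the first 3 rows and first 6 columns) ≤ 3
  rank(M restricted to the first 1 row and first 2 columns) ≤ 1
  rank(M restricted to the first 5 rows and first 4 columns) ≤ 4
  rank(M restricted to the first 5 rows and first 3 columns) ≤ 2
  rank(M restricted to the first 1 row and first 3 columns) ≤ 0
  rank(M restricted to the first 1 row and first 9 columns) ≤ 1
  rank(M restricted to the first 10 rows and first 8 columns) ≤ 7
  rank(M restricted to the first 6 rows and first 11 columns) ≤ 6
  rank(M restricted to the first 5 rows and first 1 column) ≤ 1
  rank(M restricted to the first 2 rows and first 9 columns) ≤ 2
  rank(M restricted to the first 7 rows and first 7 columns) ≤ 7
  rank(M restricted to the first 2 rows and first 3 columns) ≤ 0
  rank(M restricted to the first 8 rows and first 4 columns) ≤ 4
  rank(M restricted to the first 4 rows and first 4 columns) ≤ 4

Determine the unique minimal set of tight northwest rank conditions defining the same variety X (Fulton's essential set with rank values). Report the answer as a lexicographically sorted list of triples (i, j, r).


Propagating the 22 rank bounds to every northwest block:

  0  0  0  1  1  1  1  1  1  1  1
  0  0  0  1  2  2  2  2  2  2  2
  1  1  1  2  3  3  3  3  3  3  3
  1  2  2  3  4  4  4  4  4  4  4
  1  2  2  3  4  5  5  5  5  5  5
  1  2  3  4  5  6  6  6  6  6  6
  1  2  3  4  5  6  7  7  7  7  7
  1  2  3  4  5  6  7  7  7  8  8
  1  2  3  4  5  6  7  7  7  8  9
  1  2  3  4  5  6  7  7  8  9  10
  1  2  3  4  5  6  7  8  9  10  11

hence w(1..11) = (4, 5, 1, 2, 6, 3, 7, 10, 11, 9, 8).

Rothe diagram D(w) (12 cells), 4 SE-corners (essential conditions):

[(2, 3, 0), (5, 3, 2), (9, 9, 7), (10, 8, 7)]


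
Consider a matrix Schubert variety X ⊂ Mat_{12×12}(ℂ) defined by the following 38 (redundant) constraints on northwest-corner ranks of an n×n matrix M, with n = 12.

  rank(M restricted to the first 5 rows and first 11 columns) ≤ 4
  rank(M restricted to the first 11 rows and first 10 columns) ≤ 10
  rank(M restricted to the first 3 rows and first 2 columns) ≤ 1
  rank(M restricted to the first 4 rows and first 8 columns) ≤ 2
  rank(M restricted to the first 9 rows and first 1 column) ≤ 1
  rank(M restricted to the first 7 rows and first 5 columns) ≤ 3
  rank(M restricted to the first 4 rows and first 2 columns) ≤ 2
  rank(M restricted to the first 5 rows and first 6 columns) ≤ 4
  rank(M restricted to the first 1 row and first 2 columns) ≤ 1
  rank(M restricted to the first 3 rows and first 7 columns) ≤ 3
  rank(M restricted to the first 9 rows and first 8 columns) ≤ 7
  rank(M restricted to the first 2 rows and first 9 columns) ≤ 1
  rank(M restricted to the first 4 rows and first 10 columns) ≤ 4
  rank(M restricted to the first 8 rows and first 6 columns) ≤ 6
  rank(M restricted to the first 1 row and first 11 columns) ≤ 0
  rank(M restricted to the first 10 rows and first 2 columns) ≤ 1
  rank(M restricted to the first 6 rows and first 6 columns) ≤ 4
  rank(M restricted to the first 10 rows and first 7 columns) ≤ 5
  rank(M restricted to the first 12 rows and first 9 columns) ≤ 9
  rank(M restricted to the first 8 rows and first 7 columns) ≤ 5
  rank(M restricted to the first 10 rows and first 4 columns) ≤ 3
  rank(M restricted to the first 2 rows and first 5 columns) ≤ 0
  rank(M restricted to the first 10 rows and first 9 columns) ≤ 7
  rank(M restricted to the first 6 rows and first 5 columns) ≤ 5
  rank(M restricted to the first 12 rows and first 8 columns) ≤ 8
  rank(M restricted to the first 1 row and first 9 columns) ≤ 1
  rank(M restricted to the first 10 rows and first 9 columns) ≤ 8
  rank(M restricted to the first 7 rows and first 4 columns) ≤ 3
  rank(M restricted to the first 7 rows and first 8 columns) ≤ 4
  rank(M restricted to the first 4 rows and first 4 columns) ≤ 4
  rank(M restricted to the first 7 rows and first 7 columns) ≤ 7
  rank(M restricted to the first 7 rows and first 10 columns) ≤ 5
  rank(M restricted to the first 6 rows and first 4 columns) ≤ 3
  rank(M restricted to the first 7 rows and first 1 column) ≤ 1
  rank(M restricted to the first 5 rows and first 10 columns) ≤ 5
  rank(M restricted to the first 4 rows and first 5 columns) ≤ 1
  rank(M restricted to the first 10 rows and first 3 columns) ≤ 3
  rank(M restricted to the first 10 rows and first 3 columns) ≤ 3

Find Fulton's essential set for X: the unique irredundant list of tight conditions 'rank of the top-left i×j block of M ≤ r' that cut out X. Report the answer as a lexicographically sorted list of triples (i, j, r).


Rank table r_w(12×12) implied by the 38 constraints:

  i=1: 0  0  0  0  0  0  0  0  0  0  0  1
  i=2: 0  0  0  0  0  1  1  1  1  1  1  2
  i=3: 1  1  1  1  1  2  2  2  2  2  2  3
  i=4: 1  1  1  1  1  2  2  2  3  3  3  4
  i=5: 1  1  2  2  2  3  3  3  4  4  4  5
  i=6: 1  1  2  3  3  4  4  4  5  5  5  6
  i=7: 1  1  2  3  3  4  4  4  5  5  6  7
  i=8: 1  1  2  3  4  5  5  5  6  6  7  8
  i=9: 1  1  2  3  4  5  5  6  7  7  8  9
  i=10: 1  1  2  3  4  5  5  6  7  8  9  10
  i=11: 1  2  3  4  5  6  6  7  8  9  10  11
  i=12: 1  2  3  4  5  6  7  8  9  10  11  12

second differences of R give the permutation w = (12, 6, 1, 9, 3, 4, 11, 5, 8, 10, 2, 7).

D(w) has 34 cells with 9 SE-corners; essential set:

[(1, 11, 0), (2, 5, 0), (4, 5, 1), (4, 8, 2), (7, 5, 3), (7, 8, 4), (7, 10, 5), (10, 2, 1), (10, 7, 5)]


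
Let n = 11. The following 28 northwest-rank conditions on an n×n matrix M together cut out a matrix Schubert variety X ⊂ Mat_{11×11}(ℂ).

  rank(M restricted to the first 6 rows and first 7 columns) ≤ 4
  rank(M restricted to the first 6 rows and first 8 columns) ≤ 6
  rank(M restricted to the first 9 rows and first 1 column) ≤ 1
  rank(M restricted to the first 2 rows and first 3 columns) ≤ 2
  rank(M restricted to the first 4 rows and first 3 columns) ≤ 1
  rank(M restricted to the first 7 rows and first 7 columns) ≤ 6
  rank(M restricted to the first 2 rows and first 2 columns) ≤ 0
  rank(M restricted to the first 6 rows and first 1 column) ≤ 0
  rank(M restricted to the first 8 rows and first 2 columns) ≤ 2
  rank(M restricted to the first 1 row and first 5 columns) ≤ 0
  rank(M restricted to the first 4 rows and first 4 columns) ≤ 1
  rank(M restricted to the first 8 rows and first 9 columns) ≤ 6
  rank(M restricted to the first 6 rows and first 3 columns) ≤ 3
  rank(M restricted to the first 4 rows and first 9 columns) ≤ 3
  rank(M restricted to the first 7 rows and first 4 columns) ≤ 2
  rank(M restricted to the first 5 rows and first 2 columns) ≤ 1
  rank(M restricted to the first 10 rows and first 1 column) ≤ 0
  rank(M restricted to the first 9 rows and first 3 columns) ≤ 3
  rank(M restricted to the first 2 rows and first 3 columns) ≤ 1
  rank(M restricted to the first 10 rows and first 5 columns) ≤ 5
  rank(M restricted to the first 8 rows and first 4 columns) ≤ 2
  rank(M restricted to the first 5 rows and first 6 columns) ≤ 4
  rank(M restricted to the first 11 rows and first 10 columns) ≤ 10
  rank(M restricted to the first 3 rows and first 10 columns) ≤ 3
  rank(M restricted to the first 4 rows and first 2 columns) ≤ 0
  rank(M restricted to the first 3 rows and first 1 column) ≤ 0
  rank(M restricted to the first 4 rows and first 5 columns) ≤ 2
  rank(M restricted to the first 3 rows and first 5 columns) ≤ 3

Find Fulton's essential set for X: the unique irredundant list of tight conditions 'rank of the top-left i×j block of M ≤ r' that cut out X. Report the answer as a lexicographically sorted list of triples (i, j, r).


Rank table r_w(11×11) implied by the 28 constraints:

  0  0  0  0  0  1  1  1  1  1  1
  0  0  1  1  1  2  2  2  2  2  2
  0  0  1  1  2  3  3  3  3  3  3
  0  0  1  1  2  3  3  3  3  4  4
  0  1  2  2  3  4  4  4  4  5  5
  0  1  2  2  3  4  4  5  5  6  6
  0  1  2  2  3  4  5  6  6  7  7
  0  1  2  2  3  4  5  6  6  7  8
  0  1  2  3  4  5  6  7  7  8  9
  0  1  2  3  4  5  6  7  8  9  10
  1  2  3  4  5  6  7  8  9  10  11

so w = (6, 3, 5, 10, 2, 8, 7, 11, 4, 9, 1).

D(w) has 27 cells with 8 SE-corners; essential set:

[(1, 5, 0), (4, 2, 0), (4, 4, 1), (4, 9, 3), (6, 7, 4), (8, 4, 2), (8, 9, 6), (10, 1, 0)]
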